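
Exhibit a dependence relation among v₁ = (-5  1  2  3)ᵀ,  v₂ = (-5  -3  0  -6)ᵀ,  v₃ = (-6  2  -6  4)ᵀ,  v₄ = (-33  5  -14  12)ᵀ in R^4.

Set up α₁v₁ + … + α₄v₄ = 0 and solve the homogeneous system.
The free variable yields coefficients (2, 1, 3, -1) (any nonzero multiple also works).

2v₁ + v₂ + 3v₃ - v₄ = 0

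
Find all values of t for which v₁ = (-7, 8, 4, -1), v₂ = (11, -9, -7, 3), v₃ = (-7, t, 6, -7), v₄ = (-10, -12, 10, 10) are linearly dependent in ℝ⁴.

t = -9/5

Dependence holds iff the 4×4 matrix [v₁ v₂ v₃ v₄] is singular.
Cofactor expansion gives det = -100*t - 180.
This vanishes exactly when t = -9/5.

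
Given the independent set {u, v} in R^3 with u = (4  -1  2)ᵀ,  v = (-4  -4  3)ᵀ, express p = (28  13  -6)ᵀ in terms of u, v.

p = 3u - 4v

Write p = α₁u + α₂v and equate components.
The system has the unique solution (α₁, α₂) = (3, -4).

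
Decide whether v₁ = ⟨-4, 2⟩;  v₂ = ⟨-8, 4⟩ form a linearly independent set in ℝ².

linearly dependent

Form the 2×2 matrix with these as columns; its determinant is 0.
A zero determinant means the columns are linearly dependent.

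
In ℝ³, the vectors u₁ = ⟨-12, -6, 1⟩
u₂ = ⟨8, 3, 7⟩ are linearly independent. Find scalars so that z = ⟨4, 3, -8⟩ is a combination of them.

Set up the augmented matrix [u₁ | u₂ | z] and row-reduce.
The system has the unique solution (a₁, a₂) = (-1, -1).

z = -u₁ - u₂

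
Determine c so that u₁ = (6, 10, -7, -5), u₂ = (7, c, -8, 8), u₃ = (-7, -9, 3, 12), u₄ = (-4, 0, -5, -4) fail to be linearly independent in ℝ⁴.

c = 31/3

Place the vectors as rows of a 4×4 matrix; dependence ⇔ determinant zero.
Expanding, det = 585*c - 6045.
Setting this to zero gives c = 31/3.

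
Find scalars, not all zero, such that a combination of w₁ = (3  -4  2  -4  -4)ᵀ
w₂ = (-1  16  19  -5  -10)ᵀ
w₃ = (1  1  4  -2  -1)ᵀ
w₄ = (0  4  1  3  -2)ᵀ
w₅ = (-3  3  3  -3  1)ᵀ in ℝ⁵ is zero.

Set up α₁w₁ + … + α₅w₅ = 0 and solve the homogeneous system.
One solution (up to scaling) is (1, -1, 2, 3, 2).

w₁ - w₂ + 2w₃ + 3w₄ + 2w₅ = 0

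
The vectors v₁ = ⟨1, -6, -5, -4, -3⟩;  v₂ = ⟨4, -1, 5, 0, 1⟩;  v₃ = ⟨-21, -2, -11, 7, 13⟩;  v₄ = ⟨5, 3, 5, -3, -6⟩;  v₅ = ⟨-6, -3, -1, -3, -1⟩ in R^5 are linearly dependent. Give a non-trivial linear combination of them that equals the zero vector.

v₁ + v₂ + v₃ + 2v₄ - v₅ = 0

Solve the homogeneous system with v₁, v₂, v₃, v₄, v₅ as columns by row-reducing the coefficient matrix.
One solution (up to scaling) is (1, 1, 1, 2, -1).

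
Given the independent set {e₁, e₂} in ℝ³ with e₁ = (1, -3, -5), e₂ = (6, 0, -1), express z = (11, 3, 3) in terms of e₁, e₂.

z = -e₁ + 2e₂

Write z = c₁e₁ + c₂e₂ and equate components.
Row-reducing the augmented matrix gives the unique coefficients (c₁, c₂) = (-1, 2).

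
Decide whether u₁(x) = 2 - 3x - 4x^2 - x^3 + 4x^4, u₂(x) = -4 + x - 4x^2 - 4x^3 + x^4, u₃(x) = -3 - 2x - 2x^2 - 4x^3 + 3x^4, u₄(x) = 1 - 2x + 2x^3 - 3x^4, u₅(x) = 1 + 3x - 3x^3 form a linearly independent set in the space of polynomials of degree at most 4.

linearly independent

Take coordinates with respect to the standard basis {1, x, …, x^4}.
Row-reduce the matrix whose columns are u₁, u₂, u₃, u₄, u₅.
The reduction yields 5 nonzero rows, so the rank is 5.
Since rank = 5 (the number of vectors), the set is linearly independent.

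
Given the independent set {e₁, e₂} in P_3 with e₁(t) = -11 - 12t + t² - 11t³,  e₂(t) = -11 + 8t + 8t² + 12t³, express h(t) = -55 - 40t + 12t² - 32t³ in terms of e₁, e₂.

Take coordinate vectors relative to {1, t, …, t³}.
Since e₁, e₂ are independent, the coefficients expressing h are uniquely determined by a linear system.
The system has the unique solution (α₁, α₂) = (4, 1).

h = 4e₁ + e₂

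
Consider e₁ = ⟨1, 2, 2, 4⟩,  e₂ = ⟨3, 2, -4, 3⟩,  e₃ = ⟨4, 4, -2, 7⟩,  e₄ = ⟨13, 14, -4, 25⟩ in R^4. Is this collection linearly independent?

linearly dependent

Place the vectors as rows of a 4×4 matrix and reduce to echelon form.
The reduction yields 2 nonzero rows, so the rank is 2.
Since rank 2 < 4, the set is linearly dependent.
Indeed e₁ + e₂ - e₃ = 0.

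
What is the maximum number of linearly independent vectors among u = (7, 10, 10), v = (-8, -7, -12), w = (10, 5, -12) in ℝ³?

Form the matrix with u, v, w as columns and reduce.
Exactly 3 pivots survive; hence the rank is 3.

3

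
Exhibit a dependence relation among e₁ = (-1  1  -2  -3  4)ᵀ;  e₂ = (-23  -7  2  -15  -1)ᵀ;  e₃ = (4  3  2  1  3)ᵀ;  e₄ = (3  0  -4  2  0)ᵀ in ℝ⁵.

Set up α₁e₁ + … + α₄e₄ = 0 and solve the homogeneous system.
One solution (up to scaling) is (2, -1, -3, -3).

2e₁ - e₂ - 3e₃ - 3e₄ = 0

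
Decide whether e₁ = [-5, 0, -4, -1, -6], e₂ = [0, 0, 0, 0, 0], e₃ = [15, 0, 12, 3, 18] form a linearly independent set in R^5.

One of the vectors is the zero vector, so the set is linearly dependent.

linearly dependent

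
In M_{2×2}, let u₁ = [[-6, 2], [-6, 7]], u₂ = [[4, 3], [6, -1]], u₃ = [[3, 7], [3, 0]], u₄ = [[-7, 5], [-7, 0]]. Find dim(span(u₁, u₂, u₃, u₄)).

dim = 4

Pass to coordinate vectors with respect to the basis {E₁₁, E₁₂, E₂₁, E₂₂}.
Put the 4×4 matrix [u₁|u₂|u₃|u₄] into echelon form.
There are 4 pivot columns, so rank = 4.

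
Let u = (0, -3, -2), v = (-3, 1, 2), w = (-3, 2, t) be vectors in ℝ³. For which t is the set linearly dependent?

t = 8/3

The vectors are dependent exactly when the determinant of the matrix with rows u, v, w vanishes.
Cofactor expansion gives det = 24 - 9*t.
Solving 24 - 9*t = 0 yields t = 8/3.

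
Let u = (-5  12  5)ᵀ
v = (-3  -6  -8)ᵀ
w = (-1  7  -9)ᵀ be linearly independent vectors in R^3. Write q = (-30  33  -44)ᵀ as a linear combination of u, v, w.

q = 3u + 4v + 3w

Solve the system with u, v, w as columns and q as the right-hand side.
The system has the unique solution (a₁, a₂, a₃) = (3, 4, 3).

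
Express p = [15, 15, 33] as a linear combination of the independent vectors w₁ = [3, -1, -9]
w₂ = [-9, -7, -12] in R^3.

p = -w₁ - 2w₂

Solve the system with w₁, w₂ as columns and p as the right-hand side.
Row-reducing the augmented matrix gives the unique coefficients (α₁, α₂) = (-1, -2).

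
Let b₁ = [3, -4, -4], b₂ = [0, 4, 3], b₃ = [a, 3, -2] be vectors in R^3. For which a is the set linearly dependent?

a = 51/4

The vectors are dependent exactly when the determinant of the matrix with rows b₁, b₂, b₃ vanishes.
Expanding, det = 4*a - 51.
Solving 4*a - 51 = 0 yields a = 51/4.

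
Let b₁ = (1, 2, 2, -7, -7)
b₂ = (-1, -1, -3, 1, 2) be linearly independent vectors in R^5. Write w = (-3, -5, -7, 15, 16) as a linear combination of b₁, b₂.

Set up the augmented matrix [b₁ | b₂ | w] and row-reduce.
Back-substitution yields (c₁, c₂) = (-2, 1).

w = -2b₁ + b₂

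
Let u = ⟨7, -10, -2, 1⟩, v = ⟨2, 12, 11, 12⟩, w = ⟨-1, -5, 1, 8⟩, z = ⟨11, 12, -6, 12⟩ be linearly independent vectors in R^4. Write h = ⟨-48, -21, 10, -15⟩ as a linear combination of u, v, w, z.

h = -3u - v + 3w - 2z

Solve the system with u, v, w, z as columns and h as the right-hand side.
Back-substitution yields (c₁, …, c₄) = (-3, -1, 3, -2).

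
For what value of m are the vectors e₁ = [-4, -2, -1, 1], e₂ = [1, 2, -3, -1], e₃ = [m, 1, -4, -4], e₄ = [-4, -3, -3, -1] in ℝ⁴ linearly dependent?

m = 3

Place the vectors as rows of a 4×4 matrix; dependence ⇔ determinant zero.
The determinant works out to 60 - 20*m.
Setting this to zero gives m = 3.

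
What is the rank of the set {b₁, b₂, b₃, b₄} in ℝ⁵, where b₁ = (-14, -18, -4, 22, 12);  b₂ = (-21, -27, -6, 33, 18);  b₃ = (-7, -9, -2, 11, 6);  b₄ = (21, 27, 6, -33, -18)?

Row-reduce the 4×5 matrix with these as rows.
Reduction leaves 1 leading entry, giving rank 1.

1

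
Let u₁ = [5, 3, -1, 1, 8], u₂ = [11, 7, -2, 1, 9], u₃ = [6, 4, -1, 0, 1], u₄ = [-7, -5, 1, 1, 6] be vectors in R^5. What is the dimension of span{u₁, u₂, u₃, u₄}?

2

Row-reduce the 4×5 matrix with these as rows.
The echelon form has 2 nonzero rows, so the rank is 2.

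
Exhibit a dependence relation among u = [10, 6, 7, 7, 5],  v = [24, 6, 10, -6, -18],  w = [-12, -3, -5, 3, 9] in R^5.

Solve the homogeneous system with u, v, w as columns by row-reducing the coefficient matrix.
The free variable yields coefficients (0, 1, 2) (any nonzero multiple also works).

v + 2w = 0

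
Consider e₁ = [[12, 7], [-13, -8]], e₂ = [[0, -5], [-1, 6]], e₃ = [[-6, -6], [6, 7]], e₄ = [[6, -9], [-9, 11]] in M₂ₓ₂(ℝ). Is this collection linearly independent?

linearly dependent

Write each element as a coordinate vector in ℝ⁴ using {E₁₁, E₁₂, E₂₁, E₂₂}.
Place the vectors as rows of a 4×4 matrix and reduce to echelon form.
The reduction yields 2 nonzero rows, so the rank is 2.
Since rank 2 < 4, the set is linearly dependent.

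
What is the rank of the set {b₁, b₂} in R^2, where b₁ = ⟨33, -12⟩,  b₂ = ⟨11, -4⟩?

Apply Gaussian elimination to the matrix whose rows are b₁, b₂.
There is 1 pivot column, so rank = 1.

rank 1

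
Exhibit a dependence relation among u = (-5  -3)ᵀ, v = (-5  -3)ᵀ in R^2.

Row-reduce the matrix with u, v as columns; the null space gives the coefficients.
The free variable yields coefficients (1, -1) (any nonzero multiple also works).

u - v = 0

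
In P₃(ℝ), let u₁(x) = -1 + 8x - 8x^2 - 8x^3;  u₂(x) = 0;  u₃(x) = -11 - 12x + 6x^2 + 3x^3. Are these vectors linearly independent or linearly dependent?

linearly dependent

Take coordinates with respect to the standard basis {1, x, …, x^3}.
One of the vectors is the zero vector, so the set is linearly dependent.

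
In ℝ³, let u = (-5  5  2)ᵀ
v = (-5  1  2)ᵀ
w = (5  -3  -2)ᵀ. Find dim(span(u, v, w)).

2

Apply Gaussian elimination to the matrix whose rows are u, v, w.
Exactly 2 pivots survive; hence the rank is 2.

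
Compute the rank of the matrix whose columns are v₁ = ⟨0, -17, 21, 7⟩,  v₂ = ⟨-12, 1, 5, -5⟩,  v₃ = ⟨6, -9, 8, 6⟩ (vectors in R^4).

Form the matrix with v₁, v₂, v₃ as columns and reduce.
Reduction leaves 2 leading entries, giving rank 2.

rank 2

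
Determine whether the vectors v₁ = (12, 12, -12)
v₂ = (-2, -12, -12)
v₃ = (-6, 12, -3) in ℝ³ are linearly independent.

linearly independent

The matrix [v₁|v₂|v₃] has determinant 4104.
A nonzero determinant means the columns are linearly independent.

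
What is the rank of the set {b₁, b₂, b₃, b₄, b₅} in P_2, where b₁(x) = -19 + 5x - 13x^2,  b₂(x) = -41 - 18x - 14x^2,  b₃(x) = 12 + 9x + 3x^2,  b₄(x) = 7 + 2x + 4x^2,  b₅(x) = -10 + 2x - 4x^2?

Use coordinates relative to {1, x, x^2}.
Put the 3×5 matrix [b₁|b₂|b₃|b₄|b₅] into echelon form.
Exactly 3 pivots survive; hence the rank is 3.
(With 5 elements in a 3-dimensional space the rank is at most 3.)

rank 3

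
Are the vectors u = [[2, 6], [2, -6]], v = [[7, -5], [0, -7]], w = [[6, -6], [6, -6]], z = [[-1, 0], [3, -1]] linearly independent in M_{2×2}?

Write each element as a coordinate vector in ℝ⁴ using {E₁₁, E₁₂, E₂₁, E₂₂}.
Form the 4×4 matrix with these as columns; its determinant is 648.
A nonzero determinant means the columns are linearly independent.

linearly independent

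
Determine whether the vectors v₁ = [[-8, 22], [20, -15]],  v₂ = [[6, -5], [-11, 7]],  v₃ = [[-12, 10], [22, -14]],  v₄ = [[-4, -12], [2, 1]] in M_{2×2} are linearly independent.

linearly dependent

Take coordinates with respect to the standard basis {E₁₁, E₁₂, E₂₁, E₂₂}.
Place the vectors as rows of a 4×4 matrix and reduce to echelon form.
The reduction yields 2 nonzero rows, so the rank is 2.
Since rank 2 < 4, the set is linearly dependent.
Indeed 2v₂ + v₃ = 0.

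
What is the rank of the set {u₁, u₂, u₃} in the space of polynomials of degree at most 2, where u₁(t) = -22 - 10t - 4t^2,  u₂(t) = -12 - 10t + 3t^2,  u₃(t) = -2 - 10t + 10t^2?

Use coordinates relative to {1, t, t^2}.
Put the 3×3 matrix [u₁|u₂|u₃] into echelon form.
The echelon form has 2 nonzero rows, so the rank is 2.

2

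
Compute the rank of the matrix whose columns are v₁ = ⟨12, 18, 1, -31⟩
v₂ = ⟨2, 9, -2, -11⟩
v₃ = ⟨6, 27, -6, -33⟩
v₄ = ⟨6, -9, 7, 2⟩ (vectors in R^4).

Apply Gaussian elimination to the matrix whose rows are v₁, v₂, v₃, v₄.
There are 2 pivot columns, so rank = 2.

rank 2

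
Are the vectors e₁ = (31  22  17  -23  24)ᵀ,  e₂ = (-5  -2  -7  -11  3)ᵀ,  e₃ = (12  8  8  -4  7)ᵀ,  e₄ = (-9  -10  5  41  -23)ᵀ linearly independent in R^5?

linearly dependent

Place the vectors as rows of a 4×5 matrix and reduce to echelon form.
The reduction yields 2 nonzero rows, so the rank is 2.
Since rank 2 < 4, the set is linearly dependent.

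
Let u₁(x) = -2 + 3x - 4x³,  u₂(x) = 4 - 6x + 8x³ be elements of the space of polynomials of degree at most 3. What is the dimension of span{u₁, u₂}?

Use coordinates relative to {1, x, …, x³}.
Put the 4×2 matrix [u₁|u₂] into echelon form.
There is 1 pivot column, so rank = 1.

dim = 1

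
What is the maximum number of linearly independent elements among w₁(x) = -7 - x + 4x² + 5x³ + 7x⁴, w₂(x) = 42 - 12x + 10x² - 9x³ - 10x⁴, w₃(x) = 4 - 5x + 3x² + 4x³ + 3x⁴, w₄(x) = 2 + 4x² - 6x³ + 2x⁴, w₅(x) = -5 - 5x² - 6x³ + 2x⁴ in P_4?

Represent each element by its coordinate vector in ℝ⁵.
Form the matrix with w₁, w₂, w₃, w₄, w₅ as columns and reduce.
Exactly 4 pivots survive; hence the rank is 4.

4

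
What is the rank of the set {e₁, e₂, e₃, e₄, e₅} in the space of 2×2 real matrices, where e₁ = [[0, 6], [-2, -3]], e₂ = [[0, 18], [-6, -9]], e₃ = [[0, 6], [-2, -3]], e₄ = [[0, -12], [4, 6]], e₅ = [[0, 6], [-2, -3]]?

Represent each element by its coordinate vector in ℝ⁴.
Row-reduce the 5×4 matrix with these as rows.
Exactly 1 pivot survives; hence the rank is 1.
(With 5 elements in a 4-dimensional space the rank is at most 4.)

1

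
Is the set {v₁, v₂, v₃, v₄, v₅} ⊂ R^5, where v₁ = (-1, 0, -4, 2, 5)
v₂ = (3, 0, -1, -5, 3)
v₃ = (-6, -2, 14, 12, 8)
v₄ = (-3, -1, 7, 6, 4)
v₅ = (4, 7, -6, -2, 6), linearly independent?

One vector is a scalar multiple of another, so the set is dependent.

linearly dependent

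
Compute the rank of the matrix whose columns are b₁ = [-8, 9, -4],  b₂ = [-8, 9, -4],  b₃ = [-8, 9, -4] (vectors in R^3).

rank 1

Row-reduce the 3×3 matrix with these as rows.
There is 1 pivot column, so rank = 1.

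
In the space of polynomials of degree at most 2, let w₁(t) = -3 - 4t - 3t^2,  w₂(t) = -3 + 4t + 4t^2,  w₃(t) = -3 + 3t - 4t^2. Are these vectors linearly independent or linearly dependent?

linearly independent

Take coordinates with respect to the standard basis {1, t, t^2}.
Form the 3×3 matrix with these as columns; its determinant is 171.
A nonzero determinant means the columns are linearly independent.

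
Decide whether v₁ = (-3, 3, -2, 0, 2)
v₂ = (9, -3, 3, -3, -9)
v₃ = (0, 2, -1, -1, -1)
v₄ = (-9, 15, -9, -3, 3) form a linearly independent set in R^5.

Row-reduce the matrix whose columns are v₁, v₂, v₃, v₄.
The reduction yields 2 nonzero rows, so the rank is 2.
Since rank 2 < 4, the set is linearly dependent.
Indeed 3v₁ + v₂ - 3v₃ = 0.

linearly dependent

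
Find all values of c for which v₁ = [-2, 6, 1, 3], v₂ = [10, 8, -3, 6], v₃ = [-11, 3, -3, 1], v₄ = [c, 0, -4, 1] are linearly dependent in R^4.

c = 18/5

The vectors are dependent exactly when the determinant of the matrix with rows v₁, v₂, v₃, v₄ vanishes.
Expanding, det = 198 - 55*c.
This vanishes exactly when c = 18/5.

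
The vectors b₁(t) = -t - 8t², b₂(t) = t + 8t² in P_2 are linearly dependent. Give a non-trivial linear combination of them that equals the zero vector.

b₁ + b₂ = 0

Write each element as a vector in ℝ³ using {1, t, t²}.
Solve the homogeneous system with b₁, b₂ as columns by row-reducing the coefficient matrix.
One solution (up to scaling) is (1, 1).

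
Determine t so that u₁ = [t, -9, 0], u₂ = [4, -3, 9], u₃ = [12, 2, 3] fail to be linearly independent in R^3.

The set is linearly dependent precisely when det[u₁; u₂; u₃] = 0.
The determinant works out to -27*t - 864.
This vanishes exactly when t = -32.

t = -32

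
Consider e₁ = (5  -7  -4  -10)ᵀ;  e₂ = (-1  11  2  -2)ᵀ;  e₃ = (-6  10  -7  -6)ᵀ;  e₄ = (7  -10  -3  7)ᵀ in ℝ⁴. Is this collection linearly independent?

The matrix [e₁|e₂|e₃|e₄] has determinant -9864.
A nonzero determinant means the columns are linearly independent.

linearly independent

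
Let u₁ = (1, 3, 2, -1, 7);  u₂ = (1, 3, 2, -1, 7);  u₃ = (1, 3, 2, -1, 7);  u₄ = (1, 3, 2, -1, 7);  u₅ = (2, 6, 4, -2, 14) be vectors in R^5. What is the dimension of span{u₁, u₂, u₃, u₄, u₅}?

Row-reduce the 5×5 matrix with these as rows.
Reduction leaves 1 leading entry, giving rank 1.

1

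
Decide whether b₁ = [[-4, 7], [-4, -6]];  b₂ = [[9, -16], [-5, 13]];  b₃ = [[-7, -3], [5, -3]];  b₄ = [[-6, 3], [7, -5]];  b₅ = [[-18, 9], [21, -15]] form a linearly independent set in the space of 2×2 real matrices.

Write each element as a coordinate vector in ℝ⁴ using {E₁₁, E₁₂, E₂₁, E₂₂}.
There are 5 vectors in a 4-dimensional space, so they cannot be linearly independent.

linearly dependent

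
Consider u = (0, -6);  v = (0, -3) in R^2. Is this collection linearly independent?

linearly dependent

Row-reduce the matrix whose columns are u, v.
The reduction yields 1 nonzero row, so the rank is 1.
Since rank 1 < 2, the set is linearly dependent.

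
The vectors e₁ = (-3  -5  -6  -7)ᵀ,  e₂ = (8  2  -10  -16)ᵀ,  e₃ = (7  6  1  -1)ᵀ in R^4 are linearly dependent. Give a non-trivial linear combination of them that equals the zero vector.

2e₁ - e₂ + 2e₃ = 0

Row-reduce the matrix with e₁, e₂, e₃ as columns; the null space gives the coefficients.
A generator of the null space is (2, -1, 2).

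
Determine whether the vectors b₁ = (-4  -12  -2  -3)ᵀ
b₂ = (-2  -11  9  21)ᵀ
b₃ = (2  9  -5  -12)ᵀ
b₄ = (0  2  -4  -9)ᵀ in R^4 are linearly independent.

Form the 4×4 matrix with these as columns; its determinant is 0.
A zero determinant means the columns are linearly dependent.

linearly dependent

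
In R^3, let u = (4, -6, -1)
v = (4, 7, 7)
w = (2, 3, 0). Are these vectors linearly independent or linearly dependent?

The matrix [u|v|w] has determinant -166.
A nonzero determinant means the columns are linearly independent.

linearly independent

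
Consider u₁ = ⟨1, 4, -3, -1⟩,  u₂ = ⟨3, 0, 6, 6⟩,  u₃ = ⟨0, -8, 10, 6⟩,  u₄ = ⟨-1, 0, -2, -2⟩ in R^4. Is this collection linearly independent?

linearly dependent

One vector is a scalar multiple of another, so the set is dependent.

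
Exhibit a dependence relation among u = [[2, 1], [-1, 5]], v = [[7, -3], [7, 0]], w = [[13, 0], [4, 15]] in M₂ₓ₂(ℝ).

3u + v - w = 0

Pass to coordinate vectors relative to the basis {E₁₁, E₁₂, E₂₁, E₂₂}.
Solve the homogeneous system with u, v, w as columns by row-reducing the coefficient matrix.
A generator of the null space is (3, 1, -1).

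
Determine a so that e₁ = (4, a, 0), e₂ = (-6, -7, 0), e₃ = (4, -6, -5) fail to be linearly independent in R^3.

The vectors are dependent exactly when the determinant of the matrix with rows e₁, e₂, e₃ vanishes.
Expanding, det = 140 - 30*a.
Solving 140 - 30*a = 0 yields a = 14/3.

a = 14/3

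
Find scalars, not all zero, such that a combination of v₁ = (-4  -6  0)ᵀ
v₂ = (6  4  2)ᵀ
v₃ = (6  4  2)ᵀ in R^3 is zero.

Set up α₁v₁ + … + α₃v₃ = 0 and solve the homogeneous system.
A generator of the null space is (0, 1, -1).

v₂ - v₃ = 0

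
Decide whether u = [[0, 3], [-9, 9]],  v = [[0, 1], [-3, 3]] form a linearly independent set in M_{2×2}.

linearly dependent

Take coordinates with respect to the standard basis {E₁₁, E₁₂, E₂₁, E₂₂}.
Place the vectors as rows of a 2×4 matrix and reduce to echelon form.
The reduction yields 1 nonzero row, so the rank is 1.
Since rank 1 < 2, the set is linearly dependent.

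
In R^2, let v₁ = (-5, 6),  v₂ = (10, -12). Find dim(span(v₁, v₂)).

dim = 1

Put the 2×2 matrix [v₁|v₂] into echelon form.
Exactly 1 pivot survives; hence the rank is 1.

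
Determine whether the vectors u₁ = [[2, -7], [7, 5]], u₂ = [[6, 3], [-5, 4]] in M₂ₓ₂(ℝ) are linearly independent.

linearly independent

Take coordinates with respect to the standard basis {E₁₁, E₁₂, E₂₁, E₂₂}.
Row-reduce the matrix whose columns are u₁, u₂.
The reduction yields 2 nonzero rows, so the rank is 2.
Since rank = 2 (the number of vectors), the set is linearly independent.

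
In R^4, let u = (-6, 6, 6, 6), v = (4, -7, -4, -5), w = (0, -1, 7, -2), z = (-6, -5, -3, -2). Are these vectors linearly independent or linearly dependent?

Place the vectors as rows of a 4×4 matrix and reduce to echelon form.
The reduction yields 4 nonzero rows, so the rank is 4.
Since rank = 4 (the number of vectors), the set is linearly independent.

linearly independent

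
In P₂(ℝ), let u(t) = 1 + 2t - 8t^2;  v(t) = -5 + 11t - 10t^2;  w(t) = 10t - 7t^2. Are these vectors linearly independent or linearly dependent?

linearly independent

Take coordinates with respect to the standard basis {1, t, t^2}.
The matrix [u|v|w] has determinant 353.
A nonzero determinant means the columns are linearly independent.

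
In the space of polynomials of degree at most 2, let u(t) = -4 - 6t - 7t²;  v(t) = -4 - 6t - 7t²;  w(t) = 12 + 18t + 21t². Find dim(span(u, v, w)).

dim = 1

Pass to coordinate vectors with respect to the basis {1, t, t²}.
Apply Gaussian elimination to the matrix whose rows are u, v, w.
Reduction leaves 1 leading entry, giving rank 1.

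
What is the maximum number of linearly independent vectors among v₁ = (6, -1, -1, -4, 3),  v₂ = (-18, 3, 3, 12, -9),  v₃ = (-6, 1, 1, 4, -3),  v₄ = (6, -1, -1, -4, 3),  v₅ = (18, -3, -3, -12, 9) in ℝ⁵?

1

Row-reduce the 5×5 matrix with these as rows.
Exactly 1 pivot survives; hence the rank is 1.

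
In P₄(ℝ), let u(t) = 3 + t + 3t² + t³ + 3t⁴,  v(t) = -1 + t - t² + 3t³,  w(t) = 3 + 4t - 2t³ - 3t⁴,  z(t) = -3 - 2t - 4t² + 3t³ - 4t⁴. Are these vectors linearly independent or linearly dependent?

linearly independent

Take coordinates with respect to the standard basis {1, t, …, t⁴}.
Row-reduce the matrix whose columns are u, v, w, z.
The reduction yields 4 nonzero rows, so the rank is 4.
Since rank = 4 (the number of vectors), the set is linearly independent.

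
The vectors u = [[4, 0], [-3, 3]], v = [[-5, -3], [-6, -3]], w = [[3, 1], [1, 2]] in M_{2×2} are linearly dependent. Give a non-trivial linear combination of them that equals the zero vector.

Write each element as a vector in ℝ⁴ using {E₁₁, E₁₂, E₂₁, E₂₂}.
Write the vectors as columns of a matrix and find a nonzero vector in its null space.
A generator of the null space is (1, -1, -3).

u - v - 3w = 0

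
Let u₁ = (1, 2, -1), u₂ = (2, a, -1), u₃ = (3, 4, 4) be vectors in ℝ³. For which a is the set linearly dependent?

Place the vectors as rows of a 3×3 matrix; dependence ⇔ determinant zero.
Cofactor expansion gives det = 7*a - 26.
Solving 7*a - 26 = 0 yields a = 26/7.

a = 26/7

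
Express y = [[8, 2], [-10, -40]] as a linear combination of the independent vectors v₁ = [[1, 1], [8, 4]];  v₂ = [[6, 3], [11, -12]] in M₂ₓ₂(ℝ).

Take coordinate vectors relative to {E₁₁, E₁₂, E₂₁, E₂₂}.
Since v₁, v₂ are independent, the coefficients expressing y are uniquely determined by a linear system.
The system has the unique solution (c₁, c₂) = (-4, 2).

y = -4v₁ + 2v₂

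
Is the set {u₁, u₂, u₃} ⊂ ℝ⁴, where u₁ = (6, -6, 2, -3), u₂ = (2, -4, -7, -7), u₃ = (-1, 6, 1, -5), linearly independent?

Row-reduce the matrix whose columns are u₁, u₂, u₃.
The reduction yields 3 nonzero rows, so the rank is 3.
Since rank = 3 (the number of vectors), the set is linearly independent.

linearly independent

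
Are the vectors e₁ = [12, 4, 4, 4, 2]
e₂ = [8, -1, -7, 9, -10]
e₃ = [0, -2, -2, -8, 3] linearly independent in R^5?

Row-reduce the matrix whose columns are e₁, e₂, e₃.
The reduction yields 3 nonzero rows, so the rank is 3.
Since rank = 3 (the number of vectors), the set is linearly independent.

linearly independent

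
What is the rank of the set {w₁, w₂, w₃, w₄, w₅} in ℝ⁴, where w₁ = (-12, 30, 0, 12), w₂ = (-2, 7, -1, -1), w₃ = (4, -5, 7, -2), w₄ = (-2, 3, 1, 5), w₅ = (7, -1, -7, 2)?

rank 4

Put the 4×5 matrix [w₁|w₂|w₃|w₄|w₅] into echelon form.
The echelon form has 4 nonzero rows, so the rank is 4.
(With 5 elements in a 4-dimensional space the rank is at most 4.)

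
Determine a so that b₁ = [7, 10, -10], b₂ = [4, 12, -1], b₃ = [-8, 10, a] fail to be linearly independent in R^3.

a = 55/2

Dependence holds iff the 3×3 matrix [b₁ b₂ b₃] is singular.
The determinant works out to 44*a - 1210.
Solving 44*a - 1210 = 0 yields a = 55/2.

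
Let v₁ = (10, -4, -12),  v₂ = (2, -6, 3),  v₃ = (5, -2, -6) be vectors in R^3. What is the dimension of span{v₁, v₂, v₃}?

dim = 2

Apply Gaussian elimination to the matrix whose rows are v₁, v₂, v₃.
The echelon form has 2 nonzero rows, so the rank is 2.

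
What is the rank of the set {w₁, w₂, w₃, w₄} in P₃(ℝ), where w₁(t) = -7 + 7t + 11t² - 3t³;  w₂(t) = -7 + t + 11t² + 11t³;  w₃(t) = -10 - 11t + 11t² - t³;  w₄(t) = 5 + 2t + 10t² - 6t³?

Pass to coordinate vectors with respect to the basis {1, t, …, t³}.
Put the 4×4 matrix [w₁|w₂|w₃|w₄] into echelon form.
Exactly 4 pivots survive; hence the rank is 4.

rank 4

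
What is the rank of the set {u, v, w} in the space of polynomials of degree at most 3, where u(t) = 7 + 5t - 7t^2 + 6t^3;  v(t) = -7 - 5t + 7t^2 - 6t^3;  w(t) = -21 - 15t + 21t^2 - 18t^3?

1

Pass to coordinate vectors with respect to the basis {1, t, …, t^3}.
Put the 4×3 matrix [u|v|w] into echelon form.
Reduction leaves 1 leading entry, giving rank 1.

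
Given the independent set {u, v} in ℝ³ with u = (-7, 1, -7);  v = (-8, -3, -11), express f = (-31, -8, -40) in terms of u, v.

f = u + 3v

Solve the system with u, v as columns and f as the right-hand side.
Back-substitution yields (a₁, a₂) = (1, 3).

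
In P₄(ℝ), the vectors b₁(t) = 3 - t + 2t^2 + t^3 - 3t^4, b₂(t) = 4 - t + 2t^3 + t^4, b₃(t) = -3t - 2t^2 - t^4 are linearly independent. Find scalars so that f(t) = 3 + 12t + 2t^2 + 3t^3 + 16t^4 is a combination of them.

Identify each element with its coordinate vector in ℝ⁵ via {1, t, …, t^4}.
Since b₁, b₂, b₃ are independent, the coefficients expressing f are uniquely determined by a linear system.
The system has the unique solution (a₁, a₂, a₃) = (-3, 3, -4).

f = -3b₁ + 3b₂ - 4b₃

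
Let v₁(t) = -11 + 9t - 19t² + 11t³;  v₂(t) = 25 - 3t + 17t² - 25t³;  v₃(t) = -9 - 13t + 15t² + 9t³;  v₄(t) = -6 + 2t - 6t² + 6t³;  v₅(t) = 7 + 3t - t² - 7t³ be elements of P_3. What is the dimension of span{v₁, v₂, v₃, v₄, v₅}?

dim = 2

Use coordinates relative to {1, t, …, t³}.
Put the 4×5 matrix [v₁|v₂|v₃|v₄|v₅] into echelon form.
Reduction leaves 2 leading entries, giving rank 2.
(With 5 elements in a 4-dimensional space the rank is at most 4.)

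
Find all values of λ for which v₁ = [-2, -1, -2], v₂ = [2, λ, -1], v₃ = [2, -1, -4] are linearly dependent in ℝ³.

λ = 0

Dependence holds iff the 3×3 matrix [v₁ v₂ v₃] is singular.
The determinant works out to 12*λ.
Solving 12*λ = 0 yields λ = 0.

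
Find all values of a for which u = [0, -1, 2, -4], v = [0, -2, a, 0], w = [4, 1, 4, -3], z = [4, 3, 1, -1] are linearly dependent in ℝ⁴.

a = 8/3

The set is linearly dependent precisely when det[u; v; w; z] = 0.
Cofactor expansion gives det = 24*a - 64.
Solving 24*a - 64 = 0 yields a = 8/3.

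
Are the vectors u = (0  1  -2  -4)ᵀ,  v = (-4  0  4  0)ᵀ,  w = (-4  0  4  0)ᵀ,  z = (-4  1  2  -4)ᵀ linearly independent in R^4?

Two of the vectors are equal, giving an immediate dependence.

linearly dependent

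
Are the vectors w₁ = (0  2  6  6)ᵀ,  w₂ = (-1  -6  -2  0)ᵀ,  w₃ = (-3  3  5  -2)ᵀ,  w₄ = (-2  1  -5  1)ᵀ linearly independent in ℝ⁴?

Row-reduce the matrix whose columns are w₁, w₂, w₃, w₄.
The reduction yields 4 nonzero rows, so the rank is 4.
Since rank = 4 (the number of vectors), the set is linearly independent.

linearly independent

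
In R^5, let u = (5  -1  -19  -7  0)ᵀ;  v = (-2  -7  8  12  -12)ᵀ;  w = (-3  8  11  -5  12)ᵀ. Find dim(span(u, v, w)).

Row-reduce the 3×5 matrix with these as rows.
Reduction leaves 2 leading entries, giving rank 2.

dim = 2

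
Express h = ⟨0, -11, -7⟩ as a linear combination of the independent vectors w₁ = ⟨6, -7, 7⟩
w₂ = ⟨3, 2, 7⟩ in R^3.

Since w₁, w₂ are independent, the coefficients expressing h are uniquely determined by a linear system.
Back-substitution yields (a₁, a₂) = (1, -2).

h = w₁ - 2w₂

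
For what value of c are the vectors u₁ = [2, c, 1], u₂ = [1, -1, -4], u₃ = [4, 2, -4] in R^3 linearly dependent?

c = 5/2

Dependence holds iff the 3×3 matrix [u₁ u₂ u₃] is singular.
Cofactor expansion gives det = 30 - 12*c.
This vanishes exactly when c = 5/2.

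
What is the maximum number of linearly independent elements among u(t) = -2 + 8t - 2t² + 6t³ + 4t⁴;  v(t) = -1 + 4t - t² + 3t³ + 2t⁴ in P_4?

1

Represent each element by its coordinate vector in ℝ⁵.
Row-reduce the 2×5 matrix with these as rows.
There is 1 pivot column, so rank = 1.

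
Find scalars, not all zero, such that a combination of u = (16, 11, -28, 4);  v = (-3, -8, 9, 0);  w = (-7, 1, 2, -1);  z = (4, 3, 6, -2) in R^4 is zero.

Write the vectors as columns of a matrix and find a nonzero vector in its null space.
A generator of the null space is (1, 2, 2, 1).

u + 2v + 2w + z = 0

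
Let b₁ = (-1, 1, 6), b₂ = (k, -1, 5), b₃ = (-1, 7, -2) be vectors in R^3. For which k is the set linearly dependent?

k = -1/2

Dependence holds iff the 3×3 matrix [b₁ b₂ b₃] is singular.
The determinant works out to 44*k + 22.
Solving 44*k + 22 = 0 yields k = -1/2.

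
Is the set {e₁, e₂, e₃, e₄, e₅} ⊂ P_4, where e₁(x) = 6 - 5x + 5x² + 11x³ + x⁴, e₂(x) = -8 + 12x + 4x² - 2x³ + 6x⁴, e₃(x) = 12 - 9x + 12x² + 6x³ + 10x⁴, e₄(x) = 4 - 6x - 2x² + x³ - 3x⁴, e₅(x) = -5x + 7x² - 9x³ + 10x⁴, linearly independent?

Write each element as a coordinate vector in ℝ⁵ using {1, x, …, x⁴}.
One vector is a scalar multiple of another, so the set is dependent.

linearly dependent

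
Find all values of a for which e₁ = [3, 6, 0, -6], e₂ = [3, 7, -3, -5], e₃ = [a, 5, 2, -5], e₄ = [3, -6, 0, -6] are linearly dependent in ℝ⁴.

Place the vectors as rows of a 4×4 matrix; dependence ⇔ determinant zero.
Cofactor expansion gives det = 216*a - 468.
This vanishes exactly when a = 13/6.

a = 13/6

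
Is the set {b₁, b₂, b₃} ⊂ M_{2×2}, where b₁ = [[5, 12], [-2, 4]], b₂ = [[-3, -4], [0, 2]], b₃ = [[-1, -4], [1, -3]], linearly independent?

linearly dependent

Take coordinates with respect to the standard basis {E₁₁, E₁₂, E₂₁, E₂₂}.
Row-reduce the matrix whose columns are b₁, b₂, b₃.
The reduction yields 2 nonzero rows, so the rank is 2.
Since rank 2 < 3, the set is linearly dependent.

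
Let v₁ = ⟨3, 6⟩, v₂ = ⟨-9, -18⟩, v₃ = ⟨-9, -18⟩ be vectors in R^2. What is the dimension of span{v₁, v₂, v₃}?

Put the 2×3 matrix [v₁|v₂|v₃] into echelon form.
Exactly 1 pivot survives; hence the rank is 1.
(With 3 elements in a 2-dimensional space the rank is at most 2.)

dim = 1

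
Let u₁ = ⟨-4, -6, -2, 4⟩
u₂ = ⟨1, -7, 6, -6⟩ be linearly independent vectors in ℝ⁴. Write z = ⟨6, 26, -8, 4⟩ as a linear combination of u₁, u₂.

Write z = α₁u₁ + α₂u₂ and equate components.
The system has the unique solution (α₁, α₂) = (-2, -2).

z = -2u₁ - 2u₂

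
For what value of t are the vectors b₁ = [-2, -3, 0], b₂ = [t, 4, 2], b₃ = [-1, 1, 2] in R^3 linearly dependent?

t = 1

The set is linearly dependent precisely when det[b₁; b₂; b₃] = 0.
Cofactor expansion gives det = 6*t - 6.
This vanishes exactly when t = 1.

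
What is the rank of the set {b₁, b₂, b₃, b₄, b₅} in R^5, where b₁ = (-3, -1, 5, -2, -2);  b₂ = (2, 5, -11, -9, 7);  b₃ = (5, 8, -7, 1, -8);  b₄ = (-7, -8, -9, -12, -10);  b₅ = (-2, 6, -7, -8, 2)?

5

Apply Gaussian elimination to the matrix whose rows are b₁, b₂, b₃, b₄, b₅.
The echelon form has 5 nonzero rows, so the rank is 5.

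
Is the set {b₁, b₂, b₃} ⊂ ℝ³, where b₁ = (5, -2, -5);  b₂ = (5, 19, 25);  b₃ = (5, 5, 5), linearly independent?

linearly dependent

Place the vectors as rows of a 3×3 matrix and reduce to echelon form.
The reduction yields 2 nonzero rows, so the rank is 2.
Since rank 2 < 3, the set is linearly dependent.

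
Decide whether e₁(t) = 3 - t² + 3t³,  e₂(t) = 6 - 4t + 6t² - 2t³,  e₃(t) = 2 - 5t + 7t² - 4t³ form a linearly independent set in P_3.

Take coordinates with respect to the standard basis {1, t, …, t³}.
Row-reduce the matrix whose columns are e₁, e₂, e₃.
The reduction yields 3 nonzero rows, so the rank is 3.
Since rank = 3 (the number of vectors), the set is linearly independent.

linearly independent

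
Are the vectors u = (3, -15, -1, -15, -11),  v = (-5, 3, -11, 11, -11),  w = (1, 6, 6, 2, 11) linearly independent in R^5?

Place the vectors as rows of a 3×5 matrix and reduce to echelon form.
The reduction yields 2 nonzero rows, so the rank is 2.
Since rank 2 < 3, the set is linearly dependent.
Indeed u + v + 2w = 0.

linearly dependent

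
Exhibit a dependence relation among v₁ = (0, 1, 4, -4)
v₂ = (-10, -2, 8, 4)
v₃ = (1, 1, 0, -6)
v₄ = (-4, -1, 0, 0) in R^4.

2v₁ - v₂ - 2v₃ + 2v₄ = 0

Row-reduce the matrix with v₁, v₂, v₃, v₄ as columns; the null space gives the coefficients.
One solution (up to scaling) is (2, -1, -2, 2).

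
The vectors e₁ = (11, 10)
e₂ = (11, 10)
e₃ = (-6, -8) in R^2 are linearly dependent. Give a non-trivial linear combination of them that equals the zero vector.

e₁ - e₂ = 0

Set up α₁e₁ + … + α₃e₃ = 0 and solve the homogeneous system.
One solution (up to scaling) is (1, -1, 0).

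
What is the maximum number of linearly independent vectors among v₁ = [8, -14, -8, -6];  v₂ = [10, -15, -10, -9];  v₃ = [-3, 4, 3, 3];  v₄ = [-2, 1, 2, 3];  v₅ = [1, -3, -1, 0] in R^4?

2

Row-reduce the 5×4 matrix with these as rows.
Exactly 2 pivots survive; hence the rank is 2.
(With 5 elements in a 4-dimensional space the rank is at most 4.)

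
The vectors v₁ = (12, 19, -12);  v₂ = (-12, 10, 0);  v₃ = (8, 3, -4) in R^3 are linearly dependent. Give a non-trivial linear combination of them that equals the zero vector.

Write the vectors as columns of a matrix and find a nonzero vector in its null space.
The free variable yields coefficients (1, -1, -3) (any nonzero multiple also works).

v₁ - v₂ - 3v₃ = 0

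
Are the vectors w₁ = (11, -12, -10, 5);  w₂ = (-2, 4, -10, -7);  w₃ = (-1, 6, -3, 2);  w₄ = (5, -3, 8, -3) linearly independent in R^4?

linearly independent

Form the 4×4 matrix with these as columns; its determinant is -9121.
A nonzero determinant means the columns are linearly independent.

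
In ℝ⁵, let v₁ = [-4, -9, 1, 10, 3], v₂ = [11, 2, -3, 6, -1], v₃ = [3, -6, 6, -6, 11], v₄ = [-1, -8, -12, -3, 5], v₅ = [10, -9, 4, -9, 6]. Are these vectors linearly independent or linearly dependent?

The matrix [v₁|v₂|v₃|v₄|v₅] has determinant 312913.
A nonzero determinant means the columns are linearly independent.

linearly independent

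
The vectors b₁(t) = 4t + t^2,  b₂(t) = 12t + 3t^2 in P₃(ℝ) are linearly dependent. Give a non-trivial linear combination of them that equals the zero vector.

3b₁ - b₂ = 0

Take coordinates with respect to {1, t, …, t^3}.
Write the vectors as columns of a matrix and find a nonzero vector in its null space.
One solution (up to scaling) is (3, -1).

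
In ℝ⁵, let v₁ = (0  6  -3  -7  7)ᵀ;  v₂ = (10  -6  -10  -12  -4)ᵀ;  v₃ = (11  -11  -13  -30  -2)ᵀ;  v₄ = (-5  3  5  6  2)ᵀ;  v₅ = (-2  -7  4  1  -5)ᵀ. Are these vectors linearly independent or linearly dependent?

One vector is a scalar multiple of another, so the set is dependent.

linearly dependent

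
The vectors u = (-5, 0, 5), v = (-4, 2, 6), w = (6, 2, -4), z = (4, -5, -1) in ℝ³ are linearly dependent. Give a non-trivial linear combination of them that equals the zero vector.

Solve the homogeneous system with u, v, w, z as columns by row-reducing the coefficient matrix.
The free variable yields coefficients (2, -1, 1, 0) (any nonzero multiple also works).

2u - v + w = 0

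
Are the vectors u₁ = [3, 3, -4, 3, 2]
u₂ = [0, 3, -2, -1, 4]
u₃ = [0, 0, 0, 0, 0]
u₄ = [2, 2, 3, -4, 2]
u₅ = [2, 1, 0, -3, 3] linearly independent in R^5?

One of the vectors is the zero vector, so the set is linearly dependent.

linearly dependent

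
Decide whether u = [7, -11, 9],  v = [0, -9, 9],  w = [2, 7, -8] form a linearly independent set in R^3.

Form the 3×3 matrix with these as columns; its determinant is 27.
A nonzero determinant means the columns are linearly independent.

linearly independent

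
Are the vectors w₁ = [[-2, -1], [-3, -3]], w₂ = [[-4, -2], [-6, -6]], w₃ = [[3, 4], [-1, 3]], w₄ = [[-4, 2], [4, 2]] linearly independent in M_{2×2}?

Take coordinates with respect to the standard basis {E₁₁, E₁₂, E₂₁, E₂₂}.
One vector is a scalar multiple of another, so the set is dependent.

linearly dependent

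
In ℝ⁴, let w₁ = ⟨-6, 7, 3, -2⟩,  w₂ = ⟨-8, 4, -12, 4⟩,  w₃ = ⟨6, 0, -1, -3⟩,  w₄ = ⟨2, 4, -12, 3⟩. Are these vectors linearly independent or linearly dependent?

linearly independent

Form the 4×4 matrix with these as columns; its determinant is -2632.
A nonzero determinant means the columns are linearly independent.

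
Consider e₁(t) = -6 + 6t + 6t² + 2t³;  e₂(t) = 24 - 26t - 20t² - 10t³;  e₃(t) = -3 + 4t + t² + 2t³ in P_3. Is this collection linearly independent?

linearly dependent

Take coordinates with respect to the standard basis {1, t, …, t³}.
Row-reduce the matrix whose columns are e₁, e₂, e₃.
The reduction yields 2 nonzero rows, so the rank is 2.
Since rank 2 < 3, the set is linearly dependent.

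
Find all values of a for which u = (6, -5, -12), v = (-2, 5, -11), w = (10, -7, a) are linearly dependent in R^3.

Place the vectors as rows of a 3×3 matrix; dependence ⇔ determinant zero.
Cofactor expansion gives det = 20*a + 520.
Solving 20*a + 520 = 0 yields a = -26.

a = -26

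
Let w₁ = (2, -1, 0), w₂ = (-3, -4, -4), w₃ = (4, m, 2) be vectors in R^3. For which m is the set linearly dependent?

m = 3/4

Place the vectors as rows of a 3×3 matrix; dependence ⇔ determinant zero.
Expanding, det = 8*m - 6.
Setting this to zero gives m = 3/4.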